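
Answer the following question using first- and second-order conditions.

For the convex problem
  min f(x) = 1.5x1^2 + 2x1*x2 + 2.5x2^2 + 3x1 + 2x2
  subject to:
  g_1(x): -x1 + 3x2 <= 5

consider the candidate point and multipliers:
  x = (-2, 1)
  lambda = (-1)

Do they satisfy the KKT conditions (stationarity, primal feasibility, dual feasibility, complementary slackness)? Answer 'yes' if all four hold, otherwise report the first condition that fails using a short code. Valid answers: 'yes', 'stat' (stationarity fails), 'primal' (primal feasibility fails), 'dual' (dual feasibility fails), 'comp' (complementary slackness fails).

Gradient of f: grad f(x) = Q x + c = (-1, 3)
Constraint values g_i(x) = a_i^T x - b_i:
  g_1((-2, 1)) = 0
Stationarity residual: grad f(x) + sum_i lambda_i a_i = (0, 0)
  -> stationarity OK
Primal feasibility (all g_i <= 0): OK
Dual feasibility (all lambda_i >= 0): FAILS
Complementary slackness (lambda_i * g_i(x) = 0 for all i): OK

Verdict: the first failing condition is dual_feasibility -> dual.

dual


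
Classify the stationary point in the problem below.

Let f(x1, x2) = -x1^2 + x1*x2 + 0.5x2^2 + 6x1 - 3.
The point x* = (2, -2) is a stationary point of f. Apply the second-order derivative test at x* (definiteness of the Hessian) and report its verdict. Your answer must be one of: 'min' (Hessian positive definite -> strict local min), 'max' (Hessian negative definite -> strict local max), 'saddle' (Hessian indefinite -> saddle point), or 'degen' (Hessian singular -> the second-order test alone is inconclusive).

Compute the Hessian H = grad^2 f:
  H = [[-2, 1], [1, 1]]
Verify stationarity: grad f(x*) = H x* + g = (0, 0).
Eigenvalues of H: -2.3028, 1.3028.
Eigenvalues have mixed signs, so H is indefinite -> x* is a saddle point.

saddle


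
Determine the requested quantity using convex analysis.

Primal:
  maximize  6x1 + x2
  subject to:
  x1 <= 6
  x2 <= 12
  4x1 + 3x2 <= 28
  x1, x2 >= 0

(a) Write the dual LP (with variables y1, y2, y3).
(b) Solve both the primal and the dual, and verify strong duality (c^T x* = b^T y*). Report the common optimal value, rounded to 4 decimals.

The standard primal-dual pair for 'max c^T x s.t. A x <= b, x >= 0' is:
  Dual:  min b^T y  s.t.  A^T y >= c,  y >= 0.

So the dual LP is:
  minimize  6y1 + 12y2 + 28y3
  subject to:
    y1 + 4y3 >= 6
    y2 + 3y3 >= 1
    y1, y2, y3 >= 0

Solving the primal: x* = (6, 1.3333).
  primal value c^T x* = 37.3333.
Solving the dual: y* = (4.6667, 0, 0.3333).
  dual value b^T y* = 37.3333.
Strong duality: c^T x* = b^T y*. Confirmed.

37.3333


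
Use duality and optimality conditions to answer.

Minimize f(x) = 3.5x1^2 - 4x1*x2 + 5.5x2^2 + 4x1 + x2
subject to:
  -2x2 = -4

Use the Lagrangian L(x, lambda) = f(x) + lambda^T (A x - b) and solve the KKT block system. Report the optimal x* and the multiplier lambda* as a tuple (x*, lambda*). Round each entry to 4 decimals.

Form the Lagrangian:
  L(x, lambda) = (1/2) x^T Q x + c^T x + lambda^T (A x - b)
Stationarity (grad_x L = 0): Q x + c + A^T lambda = 0.
Primal feasibility: A x = b.

This gives the KKT block system:
  [ Q   A^T ] [ x     ]   [-c ]
  [ A    0  ] [ lambda ] = [ b ]

Solving the linear system:
  x*      = (0.5714, 2)
  lambda* = (10.3571)
  f(x*)   = 22.8571

x* = (0.5714, 2), lambda* = (10.3571)


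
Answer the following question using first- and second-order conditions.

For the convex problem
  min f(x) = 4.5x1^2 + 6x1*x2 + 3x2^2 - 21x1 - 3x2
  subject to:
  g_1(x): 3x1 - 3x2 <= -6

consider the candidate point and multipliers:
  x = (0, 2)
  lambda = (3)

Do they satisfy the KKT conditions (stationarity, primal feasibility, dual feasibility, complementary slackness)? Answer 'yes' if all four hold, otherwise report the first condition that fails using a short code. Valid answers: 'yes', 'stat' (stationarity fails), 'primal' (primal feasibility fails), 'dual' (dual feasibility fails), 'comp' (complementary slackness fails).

Gradient of f: grad f(x) = Q x + c = (-9, 9)
Constraint values g_i(x) = a_i^T x - b_i:
  g_1((0, 2)) = 0
Stationarity residual: grad f(x) + sum_i lambda_i a_i = (0, 0)
  -> stationarity OK
Primal feasibility (all g_i <= 0): OK
Dual feasibility (all lambda_i >= 0): OK
Complementary slackness (lambda_i * g_i(x) = 0 for all i): OK

Verdict: yes, KKT holds.

yes


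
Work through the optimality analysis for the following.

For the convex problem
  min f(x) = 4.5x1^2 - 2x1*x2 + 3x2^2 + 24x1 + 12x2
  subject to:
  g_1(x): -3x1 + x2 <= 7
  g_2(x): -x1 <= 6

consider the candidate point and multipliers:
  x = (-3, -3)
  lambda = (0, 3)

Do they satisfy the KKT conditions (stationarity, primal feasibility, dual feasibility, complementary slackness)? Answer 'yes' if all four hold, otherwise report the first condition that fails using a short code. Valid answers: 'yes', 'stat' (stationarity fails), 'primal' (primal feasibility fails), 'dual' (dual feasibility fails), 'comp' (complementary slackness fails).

Gradient of f: grad f(x) = Q x + c = (3, 0)
Constraint values g_i(x) = a_i^T x - b_i:
  g_1((-3, -3)) = -1
  g_2((-3, -3)) = -3
Stationarity residual: grad f(x) + sum_i lambda_i a_i = (0, 0)
  -> stationarity OK
Primal feasibility (all g_i <= 0): OK
Dual feasibility (all lambda_i >= 0): OK
Complementary slackness (lambda_i * g_i(x) = 0 for all i): FAILS

Verdict: the first failing condition is complementary_slackness -> comp.

comp


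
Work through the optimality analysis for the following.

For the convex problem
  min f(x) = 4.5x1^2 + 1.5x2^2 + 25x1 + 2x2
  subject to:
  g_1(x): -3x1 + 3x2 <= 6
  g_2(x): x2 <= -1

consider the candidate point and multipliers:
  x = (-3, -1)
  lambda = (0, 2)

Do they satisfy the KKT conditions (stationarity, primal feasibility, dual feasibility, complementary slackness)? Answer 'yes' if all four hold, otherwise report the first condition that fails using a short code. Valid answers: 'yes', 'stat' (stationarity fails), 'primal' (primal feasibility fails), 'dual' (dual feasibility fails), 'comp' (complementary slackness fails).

Gradient of f: grad f(x) = Q x + c = (-2, -1)
Constraint values g_i(x) = a_i^T x - b_i:
  g_1((-3, -1)) = 0
  g_2((-3, -1)) = 0
Stationarity residual: grad f(x) + sum_i lambda_i a_i = (-2, 1)
  -> stationarity FAILS
Primal feasibility (all g_i <= 0): OK
Dual feasibility (all lambda_i >= 0): OK
Complementary slackness (lambda_i * g_i(x) = 0 for all i): OK

Verdict: the first failing condition is stationarity -> stat.

stat


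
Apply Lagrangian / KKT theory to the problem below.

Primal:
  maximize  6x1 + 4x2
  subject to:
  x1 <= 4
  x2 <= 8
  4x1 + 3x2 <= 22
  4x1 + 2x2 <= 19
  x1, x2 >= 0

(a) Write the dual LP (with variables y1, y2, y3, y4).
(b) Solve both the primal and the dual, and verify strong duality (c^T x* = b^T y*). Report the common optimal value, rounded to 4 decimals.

The standard primal-dual pair for 'max c^T x s.t. A x <= b, x >= 0' is:
  Dual:  min b^T y  s.t.  A^T y >= c,  y >= 0.

So the dual LP is:
  minimize  4y1 + 8y2 + 22y3 + 19y4
  subject to:
    y1 + 4y3 + 4y4 >= 6
    y2 + 3y3 + 2y4 >= 4
    y1, y2, y3, y4 >= 0

Solving the primal: x* = (3.25, 3).
  primal value c^T x* = 31.5.
Solving the dual: y* = (0, 0, 1, 0.5).
  dual value b^T y* = 31.5.
Strong duality: c^T x* = b^T y*. Confirmed.

31.5


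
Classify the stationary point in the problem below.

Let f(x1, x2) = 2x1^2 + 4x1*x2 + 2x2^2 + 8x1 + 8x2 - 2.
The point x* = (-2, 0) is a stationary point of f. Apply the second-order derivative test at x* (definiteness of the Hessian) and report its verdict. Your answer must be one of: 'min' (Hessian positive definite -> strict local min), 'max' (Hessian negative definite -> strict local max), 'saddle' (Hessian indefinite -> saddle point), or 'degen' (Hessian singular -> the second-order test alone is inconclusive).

Compute the Hessian H = grad^2 f:
  H = [[4, 4], [4, 4]]
Verify stationarity: grad f(x*) = H x* + g = (0, 0).
Eigenvalues of H: 0, 8.
H has a zero eigenvalue (singular; positive semidefinite but not definite), so H is neither positive definite, negative definite, nor indefinite. The second-order test alone is inconclusive -> degen.
(Indeed, f is constant along the null direction of H through x*, so x* is not a strict local extremum.)

degen


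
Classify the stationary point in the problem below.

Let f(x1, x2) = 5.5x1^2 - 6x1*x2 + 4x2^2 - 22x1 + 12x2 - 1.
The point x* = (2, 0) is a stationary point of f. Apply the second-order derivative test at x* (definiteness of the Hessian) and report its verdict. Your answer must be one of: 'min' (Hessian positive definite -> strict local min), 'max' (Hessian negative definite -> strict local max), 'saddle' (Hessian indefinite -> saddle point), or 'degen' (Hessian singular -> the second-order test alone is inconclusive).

Compute the Hessian H = grad^2 f:
  H = [[11, -6], [-6, 8]]
Verify stationarity: grad f(x*) = H x* + g = (0, 0).
Eigenvalues of H: 3.3153, 15.6847.
Both eigenvalues > 0, so H is positive definite -> x* is a strict local min.

min


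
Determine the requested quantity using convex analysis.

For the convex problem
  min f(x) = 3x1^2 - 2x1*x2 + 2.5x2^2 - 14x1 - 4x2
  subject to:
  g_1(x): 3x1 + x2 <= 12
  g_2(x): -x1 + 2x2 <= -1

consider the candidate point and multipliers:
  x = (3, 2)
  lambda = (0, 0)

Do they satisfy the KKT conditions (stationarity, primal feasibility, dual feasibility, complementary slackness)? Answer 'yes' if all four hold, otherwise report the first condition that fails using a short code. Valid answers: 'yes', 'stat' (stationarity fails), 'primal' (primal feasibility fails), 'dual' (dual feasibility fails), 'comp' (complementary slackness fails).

Gradient of f: grad f(x) = Q x + c = (0, 0)
Constraint values g_i(x) = a_i^T x - b_i:
  g_1((3, 2)) = -1
  g_2((3, 2)) = 2
Stationarity residual: grad f(x) + sum_i lambda_i a_i = (0, 0)
  -> stationarity OK
Primal feasibility (all g_i <= 0): FAILS
Dual feasibility (all lambda_i >= 0): OK
Complementary slackness (lambda_i * g_i(x) = 0 for all i): OK

Verdict: the first failing condition is primal_feasibility -> primal.

primal


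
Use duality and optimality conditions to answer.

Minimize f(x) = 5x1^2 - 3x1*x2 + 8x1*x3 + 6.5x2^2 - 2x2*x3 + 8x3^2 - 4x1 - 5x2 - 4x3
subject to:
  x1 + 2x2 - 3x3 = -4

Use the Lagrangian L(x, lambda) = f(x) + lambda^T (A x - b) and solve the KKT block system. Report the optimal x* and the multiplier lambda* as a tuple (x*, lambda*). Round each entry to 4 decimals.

Form the Lagrangian:
  L(x, lambda) = (1/2) x^T Q x + c^T x + lambda^T (A x - b)
Stationarity (grad_x L = 0): Q x + c + A^T lambda = 0.
Primal feasibility: A x = b.

This gives the KKT block system:
  [ Q   A^T ] [ x     ]   [-c ]
  [ A    0  ] [ lambda ] = [ b ]

Solving the linear system:
  x*      = (-0.7255, -0.0057, 1.0877)
  lambda* = (2.5367)
  f(x*)   = 4.3634

x* = (-0.7255, -0.0057, 1.0877), lambda* = (2.5367)


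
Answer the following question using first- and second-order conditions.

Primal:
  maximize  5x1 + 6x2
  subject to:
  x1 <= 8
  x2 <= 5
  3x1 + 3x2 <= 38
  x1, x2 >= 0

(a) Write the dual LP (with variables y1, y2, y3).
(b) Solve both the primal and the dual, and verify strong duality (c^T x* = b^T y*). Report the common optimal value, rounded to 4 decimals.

The standard primal-dual pair for 'max c^T x s.t. A x <= b, x >= 0' is:
  Dual:  min b^T y  s.t.  A^T y >= c,  y >= 0.

So the dual LP is:
  minimize  8y1 + 5y2 + 38y3
  subject to:
    y1 + 3y3 >= 5
    y2 + 3y3 >= 6
    y1, y2, y3 >= 0

Solving the primal: x* = (7.6667, 5).
  primal value c^T x* = 68.3333.
Solving the dual: y* = (0, 1, 1.6667).
  dual value b^T y* = 68.3333.
Strong duality: c^T x* = b^T y*. Confirmed.

68.3333


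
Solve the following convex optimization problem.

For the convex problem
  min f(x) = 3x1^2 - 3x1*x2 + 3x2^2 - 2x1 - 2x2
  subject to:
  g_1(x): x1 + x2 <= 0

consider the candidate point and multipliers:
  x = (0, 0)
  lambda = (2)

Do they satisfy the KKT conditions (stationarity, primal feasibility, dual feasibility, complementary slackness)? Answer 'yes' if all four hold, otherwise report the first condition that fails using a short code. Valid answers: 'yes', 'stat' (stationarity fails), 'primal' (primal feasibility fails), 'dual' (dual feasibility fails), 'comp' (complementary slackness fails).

Gradient of f: grad f(x) = Q x + c = (-2, -2)
Constraint values g_i(x) = a_i^T x - b_i:
  g_1((0, 0)) = 0
Stationarity residual: grad f(x) + sum_i lambda_i a_i = (0, 0)
  -> stationarity OK
Primal feasibility (all g_i <= 0): OK
Dual feasibility (all lambda_i >= 0): OK
Complementary slackness (lambda_i * g_i(x) = 0 for all i): OK

Verdict: yes, KKT holds.

yes


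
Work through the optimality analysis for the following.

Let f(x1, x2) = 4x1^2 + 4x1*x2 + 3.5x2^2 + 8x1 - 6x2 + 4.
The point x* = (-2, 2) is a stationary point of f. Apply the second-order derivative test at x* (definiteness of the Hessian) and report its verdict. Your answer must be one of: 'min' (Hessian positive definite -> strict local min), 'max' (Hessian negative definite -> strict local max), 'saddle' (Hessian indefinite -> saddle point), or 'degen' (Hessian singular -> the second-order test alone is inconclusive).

Compute the Hessian H = grad^2 f:
  H = [[8, 4], [4, 7]]
Verify stationarity: grad f(x*) = H x* + g = (0, 0).
Eigenvalues of H: 3.4689, 11.5311.
Both eigenvalues > 0, so H is positive definite -> x* is a strict local min.

min


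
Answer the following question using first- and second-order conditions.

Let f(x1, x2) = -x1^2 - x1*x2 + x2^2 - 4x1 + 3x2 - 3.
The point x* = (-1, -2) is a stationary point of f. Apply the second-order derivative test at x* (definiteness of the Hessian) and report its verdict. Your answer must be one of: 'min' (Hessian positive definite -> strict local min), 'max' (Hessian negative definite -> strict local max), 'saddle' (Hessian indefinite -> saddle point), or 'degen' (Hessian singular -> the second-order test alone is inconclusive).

Compute the Hessian H = grad^2 f:
  H = [[-2, -1], [-1, 2]]
Verify stationarity: grad f(x*) = H x* + g = (0, 0).
Eigenvalues of H: -2.2361, 2.2361.
Eigenvalues have mixed signs, so H is indefinite -> x* is a saddle point.

saddle


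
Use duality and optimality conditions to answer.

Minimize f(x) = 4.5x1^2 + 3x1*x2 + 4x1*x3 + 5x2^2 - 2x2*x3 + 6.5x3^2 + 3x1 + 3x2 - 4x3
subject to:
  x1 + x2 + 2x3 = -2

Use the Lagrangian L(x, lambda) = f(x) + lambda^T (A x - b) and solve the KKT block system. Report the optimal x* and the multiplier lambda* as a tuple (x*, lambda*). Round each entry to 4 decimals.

Form the Lagrangian:
  L(x, lambda) = (1/2) x^T Q x + c^T x + lambda^T (A x - b)
Stationarity (grad_x L = 0): Q x + c + A^T lambda = 0.
Primal feasibility: A x = b.

This gives the KKT block system:
  [ Q   A^T ] [ x     ]   [-c ]
  [ A    0  ] [ lambda ] = [ b ]

Solving the linear system:
  x*      = (-0.4427, -0.7328, -0.4122)
  lambda* = (4.8321)
  f(x*)   = 3.8931

x* = (-0.4427, -0.7328, -0.4122), lambda* = (4.8321)


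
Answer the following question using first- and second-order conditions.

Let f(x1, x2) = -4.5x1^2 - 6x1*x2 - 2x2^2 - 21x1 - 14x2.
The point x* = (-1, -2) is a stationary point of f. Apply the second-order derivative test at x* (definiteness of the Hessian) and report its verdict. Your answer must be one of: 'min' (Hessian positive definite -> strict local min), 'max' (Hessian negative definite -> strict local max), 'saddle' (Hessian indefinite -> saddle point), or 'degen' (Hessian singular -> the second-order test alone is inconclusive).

Compute the Hessian H = grad^2 f:
  H = [[-9, -6], [-6, -4]]
Verify stationarity: grad f(x*) = H x* + g = (0, 0).
Eigenvalues of H: -13, 0.
H has a zero eigenvalue (singular; negative semidefinite but not definite), so H is neither positive definite, negative definite, nor indefinite. The second-order test alone is inconclusive -> degen.
(Indeed, f is constant along the null direction of H through x*, so x* is not a strict local extremum.)

degen


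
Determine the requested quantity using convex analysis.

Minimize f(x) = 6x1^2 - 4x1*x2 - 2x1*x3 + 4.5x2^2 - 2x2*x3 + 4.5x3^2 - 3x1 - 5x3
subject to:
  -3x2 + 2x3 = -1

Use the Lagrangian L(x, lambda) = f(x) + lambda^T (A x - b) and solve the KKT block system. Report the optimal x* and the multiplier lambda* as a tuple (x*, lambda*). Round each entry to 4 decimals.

Form the Lagrangian:
  L(x, lambda) = (1/2) x^T Q x + c^T x + lambda^T (A x - b)
Stationarity (grad_x L = 0): Q x + c + A^T lambda = 0.
Primal feasibility: A x = b.

This gives the KKT block system:
  [ Q   A^T ] [ x     ]   [-c ]
  [ A    0  ] [ lambda ] = [ b ]

Solving the linear system:
  x*      = (0.6054, 0.7522, 0.6283)
  lambda* = (1.0304)
  f(x*)   = -1.9636

x* = (0.6054, 0.7522, 0.6283), lambda* = (1.0304)


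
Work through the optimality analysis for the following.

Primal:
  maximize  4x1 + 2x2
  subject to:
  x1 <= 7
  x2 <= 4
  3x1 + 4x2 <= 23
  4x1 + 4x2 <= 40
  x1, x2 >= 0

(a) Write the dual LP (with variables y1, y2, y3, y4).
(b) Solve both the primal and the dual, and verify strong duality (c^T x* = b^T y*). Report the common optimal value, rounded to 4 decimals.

The standard primal-dual pair for 'max c^T x s.t. A x <= b, x >= 0' is:
  Dual:  min b^T y  s.t.  A^T y >= c,  y >= 0.

So the dual LP is:
  minimize  7y1 + 4y2 + 23y3 + 40y4
  subject to:
    y1 + 3y3 + 4y4 >= 4
    y2 + 4y3 + 4y4 >= 2
    y1, y2, y3, y4 >= 0

Solving the primal: x* = (7, 0.5).
  primal value c^T x* = 29.
Solving the dual: y* = (2.5, 0, 0.5, 0).
  dual value b^T y* = 29.
Strong duality: c^T x* = b^T y*. Confirmed.

29


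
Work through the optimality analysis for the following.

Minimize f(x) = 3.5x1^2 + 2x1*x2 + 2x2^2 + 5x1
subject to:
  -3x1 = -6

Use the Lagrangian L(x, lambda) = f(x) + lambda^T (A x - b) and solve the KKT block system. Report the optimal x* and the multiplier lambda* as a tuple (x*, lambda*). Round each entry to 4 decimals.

Form the Lagrangian:
  L(x, lambda) = (1/2) x^T Q x + c^T x + lambda^T (A x - b)
Stationarity (grad_x L = 0): Q x + c + A^T lambda = 0.
Primal feasibility: A x = b.

This gives the KKT block system:
  [ Q   A^T ] [ x     ]   [-c ]
  [ A    0  ] [ lambda ] = [ b ]

Solving the linear system:
  x*      = (2, -1)
  lambda* = (5.6667)
  f(x*)   = 22

x* = (2, -1), lambda* = (5.6667)


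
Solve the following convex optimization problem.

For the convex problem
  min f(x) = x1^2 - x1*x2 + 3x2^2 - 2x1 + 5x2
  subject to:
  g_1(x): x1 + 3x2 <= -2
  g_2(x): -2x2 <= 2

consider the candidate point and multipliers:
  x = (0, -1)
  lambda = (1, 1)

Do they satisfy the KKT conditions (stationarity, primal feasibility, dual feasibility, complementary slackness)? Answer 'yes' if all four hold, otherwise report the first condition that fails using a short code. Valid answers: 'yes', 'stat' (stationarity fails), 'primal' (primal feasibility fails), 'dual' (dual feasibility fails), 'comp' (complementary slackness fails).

Gradient of f: grad f(x) = Q x + c = (-1, -1)
Constraint values g_i(x) = a_i^T x - b_i:
  g_1((0, -1)) = -1
  g_2((0, -1)) = 0
Stationarity residual: grad f(x) + sum_i lambda_i a_i = (0, 0)
  -> stationarity OK
Primal feasibility (all g_i <= 0): OK
Dual feasibility (all lambda_i >= 0): OK
Complementary slackness (lambda_i * g_i(x) = 0 for all i): FAILS

Verdict: the first failing condition is complementary_slackness -> comp.

comp


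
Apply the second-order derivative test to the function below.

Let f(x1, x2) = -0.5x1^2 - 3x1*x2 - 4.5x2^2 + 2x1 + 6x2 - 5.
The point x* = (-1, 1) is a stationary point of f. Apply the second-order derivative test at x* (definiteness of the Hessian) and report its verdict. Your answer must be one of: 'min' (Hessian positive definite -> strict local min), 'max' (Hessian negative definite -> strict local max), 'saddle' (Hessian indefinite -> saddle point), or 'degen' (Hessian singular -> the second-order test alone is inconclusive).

Compute the Hessian H = grad^2 f:
  H = [[-1, -3], [-3, -9]]
Verify stationarity: grad f(x*) = H x* + g = (0, 0).
Eigenvalues of H: -10, 0.
H has a zero eigenvalue (singular; negative semidefinite but not definite), so H is neither positive definite, negative definite, nor indefinite. The second-order test alone is inconclusive -> degen.
(Indeed, f is constant along the null direction of H through x*, so x* is not a strict local extremum.)

degen


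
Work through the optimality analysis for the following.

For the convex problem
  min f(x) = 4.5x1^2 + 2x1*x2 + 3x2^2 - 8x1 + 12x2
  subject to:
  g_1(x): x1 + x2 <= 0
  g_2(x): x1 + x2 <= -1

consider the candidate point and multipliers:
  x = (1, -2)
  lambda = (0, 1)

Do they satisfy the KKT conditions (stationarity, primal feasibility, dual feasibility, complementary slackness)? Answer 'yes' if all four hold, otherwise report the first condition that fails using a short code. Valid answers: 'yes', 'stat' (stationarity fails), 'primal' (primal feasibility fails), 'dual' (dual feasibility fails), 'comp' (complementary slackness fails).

Gradient of f: grad f(x) = Q x + c = (-3, 2)
Constraint values g_i(x) = a_i^T x - b_i:
  g_1((1, -2)) = -1
  g_2((1, -2)) = 0
Stationarity residual: grad f(x) + sum_i lambda_i a_i = (-2, 3)
  -> stationarity FAILS
Primal feasibility (all g_i <= 0): OK
Dual feasibility (all lambda_i >= 0): OK
Complementary slackness (lambda_i * g_i(x) = 0 for all i): OK

Verdict: the first failing condition is stationarity -> stat.

stat


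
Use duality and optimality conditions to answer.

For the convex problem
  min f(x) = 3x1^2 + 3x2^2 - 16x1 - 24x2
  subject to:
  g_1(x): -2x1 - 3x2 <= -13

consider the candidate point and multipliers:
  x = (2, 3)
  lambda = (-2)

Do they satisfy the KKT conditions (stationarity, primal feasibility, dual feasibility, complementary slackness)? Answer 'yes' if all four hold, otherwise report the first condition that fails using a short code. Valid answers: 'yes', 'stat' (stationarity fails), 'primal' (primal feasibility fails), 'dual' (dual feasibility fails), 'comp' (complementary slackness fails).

Gradient of f: grad f(x) = Q x + c = (-4, -6)
Constraint values g_i(x) = a_i^T x - b_i:
  g_1((2, 3)) = 0
Stationarity residual: grad f(x) + sum_i lambda_i a_i = (0, 0)
  -> stationarity OK
Primal feasibility (all g_i <= 0): OK
Dual feasibility (all lambda_i >= 0): FAILS
Complementary slackness (lambda_i * g_i(x) = 0 for all i): OK

Verdict: the first failing condition is dual_feasibility -> dual.

dual


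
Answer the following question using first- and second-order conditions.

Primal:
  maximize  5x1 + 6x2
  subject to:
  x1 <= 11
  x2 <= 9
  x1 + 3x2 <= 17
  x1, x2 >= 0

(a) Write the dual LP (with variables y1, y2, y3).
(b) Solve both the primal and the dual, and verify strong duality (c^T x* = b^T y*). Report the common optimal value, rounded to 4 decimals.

The standard primal-dual pair for 'max c^T x s.t. A x <= b, x >= 0' is:
  Dual:  min b^T y  s.t.  A^T y >= c,  y >= 0.

So the dual LP is:
  minimize  11y1 + 9y2 + 17y3
  subject to:
    y1 + y3 >= 5
    y2 + 3y3 >= 6
    y1, y2, y3 >= 0

Solving the primal: x* = (11, 2).
  primal value c^T x* = 67.
Solving the dual: y* = (3, 0, 2).
  dual value b^T y* = 67.
Strong duality: c^T x* = b^T y*. Confirmed.

67


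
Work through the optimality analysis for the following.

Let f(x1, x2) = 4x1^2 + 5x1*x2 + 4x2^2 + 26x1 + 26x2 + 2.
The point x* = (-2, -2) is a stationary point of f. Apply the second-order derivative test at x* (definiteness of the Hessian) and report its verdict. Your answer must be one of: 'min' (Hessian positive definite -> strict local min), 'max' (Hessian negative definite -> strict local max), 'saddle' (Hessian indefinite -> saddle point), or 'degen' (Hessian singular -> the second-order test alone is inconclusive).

Compute the Hessian H = grad^2 f:
  H = [[8, 5], [5, 8]]
Verify stationarity: grad f(x*) = H x* + g = (0, 0).
Eigenvalues of H: 3, 13.
Both eigenvalues > 0, so H is positive definite -> x* is a strict local min.

min


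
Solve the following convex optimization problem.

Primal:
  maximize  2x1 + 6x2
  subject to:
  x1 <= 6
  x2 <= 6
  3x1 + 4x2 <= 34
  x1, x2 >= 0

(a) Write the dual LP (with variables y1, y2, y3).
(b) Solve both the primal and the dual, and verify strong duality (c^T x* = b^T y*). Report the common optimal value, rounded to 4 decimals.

The standard primal-dual pair for 'max c^T x s.t. A x <= b, x >= 0' is:
  Dual:  min b^T y  s.t.  A^T y >= c,  y >= 0.

So the dual LP is:
  minimize  6y1 + 6y2 + 34y3
  subject to:
    y1 + 3y3 >= 2
    y2 + 4y3 >= 6
    y1, y2, y3 >= 0

Solving the primal: x* = (3.3333, 6).
  primal value c^T x* = 42.6667.
Solving the dual: y* = (0, 3.3333, 0.6667).
  dual value b^T y* = 42.6667.
Strong duality: c^T x* = b^T y*. Confirmed.

42.6667


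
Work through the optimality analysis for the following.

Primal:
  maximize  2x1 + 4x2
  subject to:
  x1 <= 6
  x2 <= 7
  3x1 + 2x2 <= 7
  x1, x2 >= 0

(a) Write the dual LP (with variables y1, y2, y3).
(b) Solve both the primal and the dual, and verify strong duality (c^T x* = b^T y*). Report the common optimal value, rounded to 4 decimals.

The standard primal-dual pair for 'max c^T x s.t. A x <= b, x >= 0' is:
  Dual:  min b^T y  s.t.  A^T y >= c,  y >= 0.

So the dual LP is:
  minimize  6y1 + 7y2 + 7y3
  subject to:
    y1 + 3y3 >= 2
    y2 + 2y3 >= 4
    y1, y2, y3 >= 0

Solving the primal: x* = (0, 3.5).
  primal value c^T x* = 14.
Solving the dual: y* = (0, 0, 2).
  dual value b^T y* = 14.
Strong duality: c^T x* = b^T y*. Confirmed.

14


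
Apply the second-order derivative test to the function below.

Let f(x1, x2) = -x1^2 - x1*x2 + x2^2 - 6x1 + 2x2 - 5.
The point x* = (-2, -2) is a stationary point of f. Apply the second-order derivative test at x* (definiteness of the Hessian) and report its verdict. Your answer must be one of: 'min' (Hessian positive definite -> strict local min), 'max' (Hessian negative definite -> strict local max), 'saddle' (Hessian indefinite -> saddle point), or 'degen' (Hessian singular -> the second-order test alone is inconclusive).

Compute the Hessian H = grad^2 f:
  H = [[-2, -1], [-1, 2]]
Verify stationarity: grad f(x*) = H x* + g = (0, 0).
Eigenvalues of H: -2.2361, 2.2361.
Eigenvalues have mixed signs, so H is indefinite -> x* is a saddle point.

saddle


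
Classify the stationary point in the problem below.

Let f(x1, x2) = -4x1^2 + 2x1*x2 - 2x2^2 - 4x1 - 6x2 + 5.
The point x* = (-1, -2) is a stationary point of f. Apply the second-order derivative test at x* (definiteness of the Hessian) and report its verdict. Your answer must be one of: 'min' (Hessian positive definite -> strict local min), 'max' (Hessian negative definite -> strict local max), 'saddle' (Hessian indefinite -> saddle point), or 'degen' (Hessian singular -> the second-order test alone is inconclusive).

Compute the Hessian H = grad^2 f:
  H = [[-8, 2], [2, -4]]
Verify stationarity: grad f(x*) = H x* + g = (0, 0).
Eigenvalues of H: -8.8284, -3.1716.
Both eigenvalues < 0, so H is negative definite -> x* is a strict local max.

max


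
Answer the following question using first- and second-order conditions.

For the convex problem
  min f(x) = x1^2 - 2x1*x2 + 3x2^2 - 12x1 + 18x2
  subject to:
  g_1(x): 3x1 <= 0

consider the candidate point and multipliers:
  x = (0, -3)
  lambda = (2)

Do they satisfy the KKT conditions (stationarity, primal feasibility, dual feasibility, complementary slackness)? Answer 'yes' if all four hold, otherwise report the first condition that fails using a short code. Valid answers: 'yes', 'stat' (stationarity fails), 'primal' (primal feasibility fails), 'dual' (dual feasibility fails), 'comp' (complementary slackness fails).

Gradient of f: grad f(x) = Q x + c = (-6, 0)
Constraint values g_i(x) = a_i^T x - b_i:
  g_1((0, -3)) = 0
Stationarity residual: grad f(x) + sum_i lambda_i a_i = (0, 0)
  -> stationarity OK
Primal feasibility (all g_i <= 0): OK
Dual feasibility (all lambda_i >= 0): OK
Complementary slackness (lambda_i * g_i(x) = 0 for all i): OK

Verdict: yes, KKT holds.

yes


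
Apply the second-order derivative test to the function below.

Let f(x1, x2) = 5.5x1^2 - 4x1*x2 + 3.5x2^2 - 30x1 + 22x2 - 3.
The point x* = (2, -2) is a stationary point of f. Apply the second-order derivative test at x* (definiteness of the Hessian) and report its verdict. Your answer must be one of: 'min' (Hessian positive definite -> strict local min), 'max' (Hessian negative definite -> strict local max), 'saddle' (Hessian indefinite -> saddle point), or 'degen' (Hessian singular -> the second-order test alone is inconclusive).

Compute the Hessian H = grad^2 f:
  H = [[11, -4], [-4, 7]]
Verify stationarity: grad f(x*) = H x* + g = (0, 0).
Eigenvalues of H: 4.5279, 13.4721.
Both eigenvalues > 0, so H is positive definite -> x* is a strict local min.

min


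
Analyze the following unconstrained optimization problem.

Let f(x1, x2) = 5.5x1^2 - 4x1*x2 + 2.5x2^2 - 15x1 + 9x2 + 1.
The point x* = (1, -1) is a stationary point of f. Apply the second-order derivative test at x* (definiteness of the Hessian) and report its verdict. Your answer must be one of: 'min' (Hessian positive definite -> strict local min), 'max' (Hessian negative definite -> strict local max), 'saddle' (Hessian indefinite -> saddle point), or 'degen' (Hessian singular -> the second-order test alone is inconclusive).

Compute the Hessian H = grad^2 f:
  H = [[11, -4], [-4, 5]]
Verify stationarity: grad f(x*) = H x* + g = (0, 0).
Eigenvalues of H: 3, 13.
Both eigenvalues > 0, so H is positive definite -> x* is a strict local min.

min


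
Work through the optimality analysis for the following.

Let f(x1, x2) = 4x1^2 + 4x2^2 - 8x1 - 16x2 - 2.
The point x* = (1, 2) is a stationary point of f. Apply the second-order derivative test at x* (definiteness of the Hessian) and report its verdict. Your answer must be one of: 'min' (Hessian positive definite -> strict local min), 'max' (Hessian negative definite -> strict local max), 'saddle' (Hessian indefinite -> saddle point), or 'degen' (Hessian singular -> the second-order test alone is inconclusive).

Compute the Hessian H = grad^2 f:
  H = [[8, 0], [0, 8]]
Verify stationarity: grad f(x*) = H x* + g = (0, 0).
Eigenvalues of H: 8, 8.
Both eigenvalues > 0, so H is positive definite -> x* is a strict local min.

min


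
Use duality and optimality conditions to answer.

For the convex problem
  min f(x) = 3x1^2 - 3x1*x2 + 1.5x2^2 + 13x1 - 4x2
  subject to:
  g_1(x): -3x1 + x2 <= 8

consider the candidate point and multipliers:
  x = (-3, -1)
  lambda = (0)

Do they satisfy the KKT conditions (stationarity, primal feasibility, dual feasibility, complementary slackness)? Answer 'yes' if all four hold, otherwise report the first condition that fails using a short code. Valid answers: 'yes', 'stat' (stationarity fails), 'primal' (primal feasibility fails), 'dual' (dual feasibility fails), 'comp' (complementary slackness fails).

Gradient of f: grad f(x) = Q x + c = (-2, 2)
Constraint values g_i(x) = a_i^T x - b_i:
  g_1((-3, -1)) = 0
Stationarity residual: grad f(x) + sum_i lambda_i a_i = (-2, 2)
  -> stationarity FAILS
Primal feasibility (all g_i <= 0): OK
Dual feasibility (all lambda_i >= 0): OK
Complementary slackness (lambda_i * g_i(x) = 0 for all i): OK

Verdict: the first failing condition is stationarity -> stat.

stat


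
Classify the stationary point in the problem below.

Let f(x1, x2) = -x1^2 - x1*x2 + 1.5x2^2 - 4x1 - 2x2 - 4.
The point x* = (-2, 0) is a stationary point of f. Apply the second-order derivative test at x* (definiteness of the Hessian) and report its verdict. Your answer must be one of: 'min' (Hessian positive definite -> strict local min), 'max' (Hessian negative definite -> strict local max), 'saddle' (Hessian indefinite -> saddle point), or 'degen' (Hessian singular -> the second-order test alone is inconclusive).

Compute the Hessian H = grad^2 f:
  H = [[-2, -1], [-1, 3]]
Verify stationarity: grad f(x*) = H x* + g = (0, 0).
Eigenvalues of H: -2.1926, 3.1926.
Eigenvalues have mixed signs, so H is indefinite -> x* is a saddle point.

saddle


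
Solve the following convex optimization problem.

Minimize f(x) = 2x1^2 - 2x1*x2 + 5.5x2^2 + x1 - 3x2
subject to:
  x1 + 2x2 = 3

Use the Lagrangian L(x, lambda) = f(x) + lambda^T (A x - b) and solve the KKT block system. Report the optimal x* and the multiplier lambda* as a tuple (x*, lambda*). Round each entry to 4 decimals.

Form the Lagrangian:
  L(x, lambda) = (1/2) x^T Q x + c^T x + lambda^T (A x - b)
Stationarity (grad_x L = 0): Q x + c + A^T lambda = 0.
Primal feasibility: A x = b.

This gives the KKT block system:
  [ Q   A^T ] [ x     ]   [-c ]
  [ A    0  ] [ lambda ] = [ b ]

Solving the linear system:
  x*      = (1, 1)
  lambda* = (-3)
  f(x*)   = 3.5

x* = (1, 1), lambda* = (-3)


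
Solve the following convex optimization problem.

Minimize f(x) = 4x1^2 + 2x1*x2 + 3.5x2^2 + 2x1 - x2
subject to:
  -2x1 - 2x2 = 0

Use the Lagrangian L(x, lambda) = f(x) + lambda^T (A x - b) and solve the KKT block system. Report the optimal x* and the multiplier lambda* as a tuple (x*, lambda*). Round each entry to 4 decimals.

Form the Lagrangian:
  L(x, lambda) = (1/2) x^T Q x + c^T x + lambda^T (A x - b)
Stationarity (grad_x L = 0): Q x + c + A^T lambda = 0.
Primal feasibility: A x = b.

This gives the KKT block system:
  [ Q   A^T ] [ x     ]   [-c ]
  [ A    0  ] [ lambda ] = [ b ]

Solving the linear system:
  x*      = (-0.2727, 0.2727)
  lambda* = (0.1818)
  f(x*)   = -0.4091

x* = (-0.2727, 0.2727), lambda* = (0.1818)


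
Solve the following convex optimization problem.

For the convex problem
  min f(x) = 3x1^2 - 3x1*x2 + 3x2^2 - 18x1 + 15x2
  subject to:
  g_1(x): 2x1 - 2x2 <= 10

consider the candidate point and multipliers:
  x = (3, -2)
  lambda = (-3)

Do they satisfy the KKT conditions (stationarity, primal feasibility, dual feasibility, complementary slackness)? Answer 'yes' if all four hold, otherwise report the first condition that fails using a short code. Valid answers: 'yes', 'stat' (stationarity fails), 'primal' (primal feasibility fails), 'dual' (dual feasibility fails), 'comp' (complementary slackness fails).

Gradient of f: grad f(x) = Q x + c = (6, -6)
Constraint values g_i(x) = a_i^T x - b_i:
  g_1((3, -2)) = 0
Stationarity residual: grad f(x) + sum_i lambda_i a_i = (0, 0)
  -> stationarity OK
Primal feasibility (all g_i <= 0): OK
Dual feasibility (all lambda_i >= 0): FAILS
Complementary slackness (lambda_i * g_i(x) = 0 for all i): OK

Verdict: the first failing condition is dual_feasibility -> dual.

dual


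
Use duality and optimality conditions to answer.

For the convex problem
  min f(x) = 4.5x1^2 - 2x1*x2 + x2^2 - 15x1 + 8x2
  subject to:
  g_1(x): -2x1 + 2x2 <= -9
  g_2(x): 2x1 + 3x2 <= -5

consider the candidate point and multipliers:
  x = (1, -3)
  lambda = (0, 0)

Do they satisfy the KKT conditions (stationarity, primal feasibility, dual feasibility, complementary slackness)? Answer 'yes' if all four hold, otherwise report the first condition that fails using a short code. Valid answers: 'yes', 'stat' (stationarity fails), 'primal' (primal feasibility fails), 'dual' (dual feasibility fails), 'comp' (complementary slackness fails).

Gradient of f: grad f(x) = Q x + c = (0, 0)
Constraint values g_i(x) = a_i^T x - b_i:
  g_1((1, -3)) = 1
  g_2((1, -3)) = -2
Stationarity residual: grad f(x) + sum_i lambda_i a_i = (0, 0)
  -> stationarity OK
Primal feasibility (all g_i <= 0): FAILS
Dual feasibility (all lambda_i >= 0): OK
Complementary slackness (lambda_i * g_i(x) = 0 for all i): OK

Verdict: the first failing condition is primal_feasibility -> primal.

primal


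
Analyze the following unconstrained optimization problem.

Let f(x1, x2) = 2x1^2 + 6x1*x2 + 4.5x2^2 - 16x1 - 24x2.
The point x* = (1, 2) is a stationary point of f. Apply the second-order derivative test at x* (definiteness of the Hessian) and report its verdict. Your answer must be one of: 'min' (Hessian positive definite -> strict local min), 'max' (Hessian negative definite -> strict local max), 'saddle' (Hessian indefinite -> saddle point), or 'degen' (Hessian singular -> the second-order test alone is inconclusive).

Compute the Hessian H = grad^2 f:
  H = [[4, 6], [6, 9]]
Verify stationarity: grad f(x*) = H x* + g = (0, 0).
Eigenvalues of H: 0, 13.
H has a zero eigenvalue (singular; positive semidefinite but not definite), so H is neither positive definite, negative definite, nor indefinite. The second-order test alone is inconclusive -> degen.
(Indeed, f is constant along the null direction of H through x*, so x* is not a strict local extremum.)

degen


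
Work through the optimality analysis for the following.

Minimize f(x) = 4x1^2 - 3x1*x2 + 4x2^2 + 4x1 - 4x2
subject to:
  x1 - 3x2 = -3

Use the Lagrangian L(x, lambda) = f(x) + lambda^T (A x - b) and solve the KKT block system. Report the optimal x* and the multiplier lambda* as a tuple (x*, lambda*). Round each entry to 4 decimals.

Form the Lagrangian:
  L(x, lambda) = (1/2) x^T Q x + c^T x + lambda^T (A x - b)
Stationarity (grad_x L = 0): Q x + c + A^T lambda = 0.
Primal feasibility: A x = b.

This gives the KKT block system:
  [ Q   A^T ] [ x     ]   [-c ]
  [ A    0  ] [ lambda ] = [ b ]

Solving the linear system:
  x*      = (-0.3387, 0.8871)
  lambda* = (1.371)
  f(x*)   = -0.3952

x* = (-0.3387, 0.8871), lambda* = (1.371)


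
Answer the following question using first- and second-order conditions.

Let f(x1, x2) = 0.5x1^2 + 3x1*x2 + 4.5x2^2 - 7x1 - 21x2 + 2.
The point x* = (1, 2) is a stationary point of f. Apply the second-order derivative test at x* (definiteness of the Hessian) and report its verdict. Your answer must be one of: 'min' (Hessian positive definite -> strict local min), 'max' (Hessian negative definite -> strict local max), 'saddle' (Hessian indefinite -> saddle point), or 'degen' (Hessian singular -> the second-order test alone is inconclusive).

Compute the Hessian H = grad^2 f:
  H = [[1, 3], [3, 9]]
Verify stationarity: grad f(x*) = H x* + g = (0, 0).
Eigenvalues of H: 0, 10.
H has a zero eigenvalue (singular; positive semidefinite but not definite), so H is neither positive definite, negative definite, nor indefinite. The second-order test alone is inconclusive -> degen.
(Indeed, f is constant along the null direction of H through x*, so x* is not a strict local extremum.)

degen


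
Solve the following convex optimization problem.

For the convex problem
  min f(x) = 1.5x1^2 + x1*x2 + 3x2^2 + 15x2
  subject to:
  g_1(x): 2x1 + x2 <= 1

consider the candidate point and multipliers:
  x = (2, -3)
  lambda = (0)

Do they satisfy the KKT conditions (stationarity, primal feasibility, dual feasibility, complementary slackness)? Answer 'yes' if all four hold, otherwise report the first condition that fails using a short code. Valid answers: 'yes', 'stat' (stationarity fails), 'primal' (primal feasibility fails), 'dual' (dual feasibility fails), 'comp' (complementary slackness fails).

Gradient of f: grad f(x) = Q x + c = (3, -1)
Constraint values g_i(x) = a_i^T x - b_i:
  g_1((2, -3)) = 0
Stationarity residual: grad f(x) + sum_i lambda_i a_i = (3, -1)
  -> stationarity FAILS
Primal feasibility (all g_i <= 0): OK
Dual feasibility (all lambda_i >= 0): OK
Complementary slackness (lambda_i * g_i(x) = 0 for all i): OK

Verdict: the first failing condition is stationarity -> stat.

stat


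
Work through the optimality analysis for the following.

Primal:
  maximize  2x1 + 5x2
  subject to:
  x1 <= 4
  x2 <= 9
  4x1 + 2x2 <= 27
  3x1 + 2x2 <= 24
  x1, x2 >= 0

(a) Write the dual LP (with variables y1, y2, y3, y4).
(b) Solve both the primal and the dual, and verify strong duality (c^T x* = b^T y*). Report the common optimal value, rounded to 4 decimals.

The standard primal-dual pair for 'max c^T x s.t. A x <= b, x >= 0' is:
  Dual:  min b^T y  s.t.  A^T y >= c,  y >= 0.

So the dual LP is:
  minimize  4y1 + 9y2 + 27y3 + 24y4
  subject to:
    y1 + 4y3 + 3y4 >= 2
    y2 + 2y3 + 2y4 >= 5
    y1, y2, y3, y4 >= 0

Solving the primal: x* = (2, 9).
  primal value c^T x* = 49.
Solving the dual: y* = (0, 3.6667, 0, 0.6667).
  dual value b^T y* = 49.
Strong duality: c^T x* = b^T y*. Confirmed.

49


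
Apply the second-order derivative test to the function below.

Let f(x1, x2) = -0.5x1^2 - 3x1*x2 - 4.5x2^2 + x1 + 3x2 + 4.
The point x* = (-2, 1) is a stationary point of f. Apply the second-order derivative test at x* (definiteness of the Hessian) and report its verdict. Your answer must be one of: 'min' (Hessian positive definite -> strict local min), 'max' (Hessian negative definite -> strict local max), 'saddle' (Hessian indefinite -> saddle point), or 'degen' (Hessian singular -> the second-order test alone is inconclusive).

Compute the Hessian H = grad^2 f:
  H = [[-1, -3], [-3, -9]]
Verify stationarity: grad f(x*) = H x* + g = (0, 0).
Eigenvalues of H: -10, 0.
H has a zero eigenvalue (singular; negative semidefinite but not definite), so H is neither positive definite, negative definite, nor indefinite. The second-order test alone is inconclusive -> degen.
(Indeed, f is constant along the null direction of H through x*, so x* is not a strict local extremum.)

degen
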